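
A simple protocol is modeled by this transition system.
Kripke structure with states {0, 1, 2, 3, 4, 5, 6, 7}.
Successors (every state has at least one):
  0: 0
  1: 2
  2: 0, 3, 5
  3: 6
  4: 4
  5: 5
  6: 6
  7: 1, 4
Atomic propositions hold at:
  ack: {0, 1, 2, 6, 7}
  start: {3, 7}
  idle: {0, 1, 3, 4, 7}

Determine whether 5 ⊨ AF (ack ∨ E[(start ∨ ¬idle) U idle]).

No

Sat(¬idle) = {2, 5, 6}
Sat(start ∨ ¬idle) = {2, 3, 5, 6, 7}
E[(start ∨ ¬idle) U idle]: least fixpoint, start Z0 = Sat(idle) = {0, 1, 3, 4, 7}, add states in Sat(start ∨ ¬idle) with some successor in Z. Z1 = {0, 1, 2, 3, 4, 7}; fixed.
Sat(E[(start ∨ ¬idle) U idle]) = {0, 1, 2, 3, 4, 7}
Sat(ack ∨ E[(start ∨ ¬idle) U idle]) = {0, 1, 2, 3, 4, 6, 7}
AF (ack ∨ E[(start ∨ ¬idle) U idle]): least fixpoint, start Z0 = {0, 1, 2, 3, 4, 6, 7}, add states with every successor in Z. Already a fixed point.
Sat(AF (ack ∨ E[(start ∨ ¬idle) U idle])) = {0, 1, 2, 3, 4, 6, 7}
5 ∉ Sat(AF (ack ∨ E[(start ∨ ¬idle) U idle])) = {0, 1, 2, 3, 4, 6, 7}, so the formula does not hold at 5.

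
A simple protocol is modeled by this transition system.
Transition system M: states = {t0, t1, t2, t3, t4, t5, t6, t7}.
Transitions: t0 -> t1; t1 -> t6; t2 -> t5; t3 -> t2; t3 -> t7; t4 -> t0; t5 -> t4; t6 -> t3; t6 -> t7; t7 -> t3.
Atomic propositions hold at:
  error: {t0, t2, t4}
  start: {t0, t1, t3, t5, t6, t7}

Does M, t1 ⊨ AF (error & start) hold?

Sat(error & start) = {t0}
AF (error & start): least fixpoint, start Z0 = {t0}, add states with every successor in Z. Z1 = {t0, t4}; Z2 = {t0, t4, t5}; Z3 = {t0, t2, t4, t5}; fixed.
Sat(AF (error & start)) = {t0, t2, t4, t5}
t1 ∉ Sat(AF (error & start)) = {t0, t2, t4, t5}, so the formula does not hold at t1.

No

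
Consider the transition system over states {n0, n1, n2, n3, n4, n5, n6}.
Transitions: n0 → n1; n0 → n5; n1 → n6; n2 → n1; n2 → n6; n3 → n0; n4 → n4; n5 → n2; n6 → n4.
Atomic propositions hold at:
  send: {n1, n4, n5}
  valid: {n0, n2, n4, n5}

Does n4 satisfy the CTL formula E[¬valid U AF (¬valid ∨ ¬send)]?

Sat(¬valid) = {n1, n3, n6}
Sat(¬send) = {n0, n2, n3, n6}
Sat(¬valid ∨ ¬send) = {n0, n1, n2, n3, n6}
AF (¬valid ∨ ¬send): least fixpoint, start Z0 = {n0, n1, n2, n3, n6}, add states with every successor in Z. Z1 = {n0, n1, n2, n3, n5, n6}; fixed.
Sat(AF (¬valid ∨ ¬send)) = {n0, n1, n2, n3, n5, n6}
E[¬valid U AF (¬valid ∨ ¬send)]: least fixpoint, start Z0 = Sat(AF (¬valid ∨ ¬send)) = {n0, n1, n2, n3, n5, n6}, add states in Sat(¬valid) with some successor in Z. Already a fixed point.
Sat(E[¬valid U AF (¬valid ∨ ¬send)]) = {n0, n1, n2, n3, n5, n6}
n4 ∉ Sat(E[¬valid U AF (¬valid ∨ ¬send)]) = {n0, n1, n2, n3, n5, n6}, so the formula does not hold at n4.

No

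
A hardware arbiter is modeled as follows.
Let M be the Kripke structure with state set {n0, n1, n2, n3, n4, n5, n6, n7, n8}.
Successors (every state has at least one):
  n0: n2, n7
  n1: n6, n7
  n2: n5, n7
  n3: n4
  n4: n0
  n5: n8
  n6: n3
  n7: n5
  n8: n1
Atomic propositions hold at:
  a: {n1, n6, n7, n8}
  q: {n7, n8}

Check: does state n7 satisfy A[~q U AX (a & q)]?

No

Sat(~q) = {n0, n1, n2, n3, n4, n5, n6}
Sat(a & q) = {n7, n8}
Sat(AX (a & q)) = {s : every successor in {n7, n8}} = {n5}
A[~q U AX (a & q)]: least fixpoint, start Z0 = Sat(AX (a & q)) = {n5}, add states in Sat(~q) with every successor in Z. Already a fixed point.
Sat(A[~q U AX (a & q)]) = {n5}
n7 ∉ Sat(A[~q U AX (a & q)]) = {n5}, so the formula does not hold at n7.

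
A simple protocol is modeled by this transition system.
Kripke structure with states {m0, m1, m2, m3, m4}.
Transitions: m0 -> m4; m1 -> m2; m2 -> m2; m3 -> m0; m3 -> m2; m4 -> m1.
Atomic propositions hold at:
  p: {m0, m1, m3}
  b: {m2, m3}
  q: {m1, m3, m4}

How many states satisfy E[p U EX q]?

3

Sat(EX q) = {s : some successor in {m1, m3, m4}} = {m0, m4}
E[p U EX q]: least fixpoint, start Z0 = Sat(EX q) = {m0, m4}, add states in Sat(p) with some successor in Z. Z1 = {m0, m3, m4}; fixed.
Sat(E[p U EX q]) = {m0, m3, m4}
|Sat(E[p U EX q])| = |{m0, m3, m4}| = 3.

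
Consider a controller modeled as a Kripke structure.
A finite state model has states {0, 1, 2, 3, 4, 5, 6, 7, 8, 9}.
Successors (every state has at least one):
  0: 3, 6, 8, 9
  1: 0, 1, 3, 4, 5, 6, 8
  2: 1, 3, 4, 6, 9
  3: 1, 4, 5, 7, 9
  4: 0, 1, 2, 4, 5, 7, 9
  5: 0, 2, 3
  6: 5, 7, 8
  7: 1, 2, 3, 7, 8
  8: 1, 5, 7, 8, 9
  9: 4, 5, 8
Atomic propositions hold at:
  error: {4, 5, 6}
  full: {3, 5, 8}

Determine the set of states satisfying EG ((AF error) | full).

AF error: least fixpoint, start Z0 = {4, 5, 6}, add states with every successor in Z. Already a fixed point.
Sat(AF error) = {4, 5, 6}
Sat((AF error) | full) = {3, 4, 5, 6, 8}
EG ((AF error) | full): greatest fixpoint, start Z0 = {3, 4, 5, 6, 8}, keep only states in Sat with some successor in Z. Already a fixed point.
Sat(EG ((AF error) | full)) = {3, 4, 5, 6, 8}

{3, 4, 5, 6, 8}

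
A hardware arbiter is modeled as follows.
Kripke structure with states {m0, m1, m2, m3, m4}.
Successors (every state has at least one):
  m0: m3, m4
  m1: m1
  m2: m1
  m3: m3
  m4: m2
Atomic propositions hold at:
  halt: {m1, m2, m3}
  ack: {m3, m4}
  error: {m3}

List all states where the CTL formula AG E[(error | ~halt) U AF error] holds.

Sat(~halt) = {m0, m4}
Sat(error | ~halt) = {m0, m3, m4}
AF error: least fixpoint, start Z0 = {m3}, add states with every successor in Z. Already a fixed point.
Sat(AF error) = {m3}
E[(error | ~halt) U AF error]: least fixpoint, start Z0 = Sat(AF error) = {m3}, add states in Sat(error | ~halt) with some successor in Z. Z1 = {m0, m3}; fixed.
Sat(E[(error | ~halt) U AF error]) = {m0, m3}
AG E[(error | ~halt) U AF error]: greatest fixpoint, start Z0 = {m0, m3}, keep only states in Sat with every successor in Z. Z1 = {m3}; fixed.
Sat(AG E[(error | ~halt) U AF error]) = {m3}

{m3}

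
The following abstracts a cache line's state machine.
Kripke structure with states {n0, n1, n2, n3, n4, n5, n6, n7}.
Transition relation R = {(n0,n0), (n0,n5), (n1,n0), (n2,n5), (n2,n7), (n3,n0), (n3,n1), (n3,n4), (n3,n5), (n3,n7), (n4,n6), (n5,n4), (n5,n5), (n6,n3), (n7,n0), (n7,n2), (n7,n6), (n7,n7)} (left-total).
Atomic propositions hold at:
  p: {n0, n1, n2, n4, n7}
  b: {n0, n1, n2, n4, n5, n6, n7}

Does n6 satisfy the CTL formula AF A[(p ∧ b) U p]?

No

Sat(p ∧ b) = {n0, n1, n2, n4, n7}
A[(p ∧ b) U p]: least fixpoint, start Z0 = Sat(p) = {n0, n1, n2, n4, n7}, add states in Sat(p ∧ b) with every successor in Z. Already a fixed point.
Sat(A[(p ∧ b) U p]) = {n0, n1, n2, n4, n7}
AF A[(p ∧ b) U p]: least fixpoint, start Z0 = {n0, n1, n2, n4, n7}, add states with every successor in Z. Already a fixed point.
Sat(AF A[(p ∧ b) U p]) = {n0, n1, n2, n4, n7}
n6 ∉ Sat(AF A[(p ∧ b) U p]) = {n0, n1, n2, n4, n7}, so the formula does not hold at n6.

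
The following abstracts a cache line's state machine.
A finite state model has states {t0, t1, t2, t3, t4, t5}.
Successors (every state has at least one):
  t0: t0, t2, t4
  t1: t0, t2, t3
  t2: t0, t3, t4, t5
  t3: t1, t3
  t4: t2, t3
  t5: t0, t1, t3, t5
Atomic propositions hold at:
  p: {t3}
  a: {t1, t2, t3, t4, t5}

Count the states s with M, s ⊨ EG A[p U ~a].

1

Sat(~a) = {t0}
A[p U ~a]: least fixpoint, start Z0 = Sat(~a) = {t0}, add states in Sat(p) with every successor in Z. Already a fixed point.
Sat(A[p U ~a]) = {t0}
EG A[p U ~a]: greatest fixpoint, start Z0 = {t0}, keep only states in Sat with some successor in Z. Already a fixed point.
Sat(EG A[p U ~a]) = {t0}
|Sat(EG A[p U ~a])| = |{t0}| = 1.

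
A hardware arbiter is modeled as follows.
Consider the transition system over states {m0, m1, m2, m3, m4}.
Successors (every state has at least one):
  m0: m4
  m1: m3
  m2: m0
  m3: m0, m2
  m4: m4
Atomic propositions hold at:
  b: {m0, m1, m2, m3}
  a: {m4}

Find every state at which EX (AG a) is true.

{m0, m4}

AG a: greatest fixpoint, start Z0 = {m4}, keep only states in Sat with every successor in Z. Already a fixed point.
Sat(AG a) = {m4}
Sat(EX (AG a)) = {s : some successor in {m4}} = {m0, m4}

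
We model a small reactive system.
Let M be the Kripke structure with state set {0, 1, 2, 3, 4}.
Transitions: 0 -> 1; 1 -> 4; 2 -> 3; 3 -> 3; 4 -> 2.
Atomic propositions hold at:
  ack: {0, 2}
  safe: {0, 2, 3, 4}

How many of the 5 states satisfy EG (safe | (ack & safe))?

Sat(ack & safe) = {0, 2}
Sat(safe | (ack & safe)) = {0, 2, 3, 4}
EG (safe | (ack & safe)): greatest fixpoint, start Z0 = {0, 2, 3, 4}, keep only states in Sat with some successor in Z. Z1 = {2, 3, 4}; fixed.
Sat(EG (safe | (ack & safe))) = {2, 3, 4}
|Sat(EG (safe | (ack & safe)))| = |{2, 3, 4}| = 3.

3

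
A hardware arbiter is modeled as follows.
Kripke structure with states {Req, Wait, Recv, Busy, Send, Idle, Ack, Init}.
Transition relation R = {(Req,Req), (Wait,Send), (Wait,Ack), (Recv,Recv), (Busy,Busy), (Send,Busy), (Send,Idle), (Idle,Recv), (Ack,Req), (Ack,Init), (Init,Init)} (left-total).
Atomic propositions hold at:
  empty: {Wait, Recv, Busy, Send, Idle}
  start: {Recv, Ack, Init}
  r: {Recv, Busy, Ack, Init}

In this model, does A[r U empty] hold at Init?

A[r U empty]: least fixpoint, start Z0 = Sat(empty) = {Wait, Recv, Busy, Send, Idle}, add states in Sat(r) with every successor in Z. Already a fixed point.
Sat(A[r U empty]) = {Wait, Recv, Busy, Send, Idle}
Init ∉ Sat(A[r U empty]) = {Wait, Recv, Busy, Send, Idle}, so the formula does not hold at Init.

No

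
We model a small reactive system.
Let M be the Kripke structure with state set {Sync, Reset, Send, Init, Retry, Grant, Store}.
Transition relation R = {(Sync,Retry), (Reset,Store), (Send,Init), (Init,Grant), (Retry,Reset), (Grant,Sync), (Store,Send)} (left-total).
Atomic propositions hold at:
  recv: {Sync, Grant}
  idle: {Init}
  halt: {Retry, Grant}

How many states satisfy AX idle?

Sat(AX idle) = {s : every successor in {Init}} = {Send}
|Sat(AX idle)| = |{Send}| = 1.

1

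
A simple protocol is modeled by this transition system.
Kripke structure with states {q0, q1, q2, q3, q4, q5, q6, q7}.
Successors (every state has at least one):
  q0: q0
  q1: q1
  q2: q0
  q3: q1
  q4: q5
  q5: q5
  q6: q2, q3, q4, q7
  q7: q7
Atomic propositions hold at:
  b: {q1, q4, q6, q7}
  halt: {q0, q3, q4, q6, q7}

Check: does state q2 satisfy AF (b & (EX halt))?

Sat(EX halt) = {s : some successor in {q0, q3, q4, q6, q7}} = {q0, q2, q6, q7}
Sat(b & (EX halt)) = {q6, q7}
AF (b & (EX halt)): least fixpoint, start Z0 = {q6, q7}, add states with every successor in Z. Already a fixed point.
Sat(AF (b & (EX halt))) = {q6, q7}
q2 ∉ Sat(AF (b & (EX halt))) = {q6, q7}, so the formula does not hold at q2.

No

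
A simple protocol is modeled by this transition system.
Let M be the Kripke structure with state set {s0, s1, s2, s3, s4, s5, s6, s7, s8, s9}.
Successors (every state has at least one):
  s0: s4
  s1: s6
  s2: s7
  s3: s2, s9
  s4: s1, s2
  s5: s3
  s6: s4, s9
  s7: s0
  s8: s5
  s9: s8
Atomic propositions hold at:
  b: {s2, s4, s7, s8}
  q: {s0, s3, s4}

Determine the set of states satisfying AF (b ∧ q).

{s0, s2, s4, s7}

Sat(b ∧ q) = {s4}
AF (b ∧ q): least fixpoint, start Z0 = {s4}, add states with every successor in Z. Z1 = {s0, s4}; Z2 = {s0, s4, s7}; Z3 = {s0, s2, s4, s7}; fixed.
Sat(AF (b ∧ q)) = {s0, s2, s4, s7}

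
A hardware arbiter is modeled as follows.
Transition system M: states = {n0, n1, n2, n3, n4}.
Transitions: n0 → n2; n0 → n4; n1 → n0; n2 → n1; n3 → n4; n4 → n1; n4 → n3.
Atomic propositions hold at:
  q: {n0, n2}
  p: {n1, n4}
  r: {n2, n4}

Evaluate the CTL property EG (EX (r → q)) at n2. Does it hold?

Yes

Sat(r → q) = {n0, n1, n2, n3}
Sat(EX (r → q)) = {s : some successor in {n0, n1, n2, n3}} = {n0, n1, n2, n4}
EG (EX (r → q)): greatest fixpoint, start Z0 = {n0, n1, n2, n4}, keep only states in Sat with some successor in Z. Already a fixed point.
Sat(EG (EX (r → q))) = {n0, n1, n2, n4}
n2 ∈ Sat(EG (EX (r → q))) = {n0, n1, n2, n4}, so the formula holds at n2.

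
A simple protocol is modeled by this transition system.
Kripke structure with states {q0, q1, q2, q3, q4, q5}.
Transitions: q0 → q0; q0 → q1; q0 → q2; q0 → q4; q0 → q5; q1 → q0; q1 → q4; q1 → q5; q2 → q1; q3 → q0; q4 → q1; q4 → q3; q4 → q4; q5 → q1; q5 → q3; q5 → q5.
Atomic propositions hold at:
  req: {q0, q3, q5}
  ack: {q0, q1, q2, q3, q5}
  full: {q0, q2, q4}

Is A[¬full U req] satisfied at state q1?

Sat(¬full) = {q1, q3, q5}
A[¬full U req]: least fixpoint, start Z0 = Sat(req) = {q0, q3, q5}, add states in Sat(¬full) with every successor in Z. Already a fixed point.
Sat(A[¬full U req]) = {q0, q3, q5}
q1 ∉ Sat(A[¬full U req]) = {q0, q3, q5}, so the formula does not hold at q1.

No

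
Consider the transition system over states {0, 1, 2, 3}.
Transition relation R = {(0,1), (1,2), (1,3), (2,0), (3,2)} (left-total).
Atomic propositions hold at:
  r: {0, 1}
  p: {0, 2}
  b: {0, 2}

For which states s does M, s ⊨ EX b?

Sat(EX b) = {s : some successor in {0, 2}} = {1, 2, 3}

{1, 2, 3}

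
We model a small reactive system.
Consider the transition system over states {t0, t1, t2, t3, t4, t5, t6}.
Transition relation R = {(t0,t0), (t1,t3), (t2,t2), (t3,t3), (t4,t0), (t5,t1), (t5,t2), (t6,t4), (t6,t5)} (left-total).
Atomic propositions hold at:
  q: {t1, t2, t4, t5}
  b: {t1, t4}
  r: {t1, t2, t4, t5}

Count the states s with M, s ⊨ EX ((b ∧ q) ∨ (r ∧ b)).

2

Sat(b ∧ q) = {t1, t4}
Sat(r ∧ b) = {t1, t4}
Sat((b ∧ q) ∨ (r ∧ b)) = {t1, t4}
Sat(EX ((b ∧ q) ∨ (r ∧ b))) = {s : some successor in {t1, t4}} = {t5, t6}
|Sat(EX ((b ∧ q) ∨ (r ∧ b)))| = |{t5, t6}| = 2.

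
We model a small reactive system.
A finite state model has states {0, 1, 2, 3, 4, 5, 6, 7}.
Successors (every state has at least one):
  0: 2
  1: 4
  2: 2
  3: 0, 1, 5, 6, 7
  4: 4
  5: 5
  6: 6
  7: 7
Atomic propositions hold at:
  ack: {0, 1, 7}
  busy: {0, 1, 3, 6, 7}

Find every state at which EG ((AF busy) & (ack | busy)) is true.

{3, 6, 7}

AF busy: least fixpoint, start Z0 = {0, 1, 3, 6, 7}, add states with every successor in Z. Already a fixed point.
Sat(AF busy) = {0, 1, 3, 6, 7}
Sat(ack | busy) = {0, 1, 3, 6, 7}
Sat((AF busy) & (ack | busy)) = {0, 1, 3, 6, 7}
EG ((AF busy) & (ack | busy)): greatest fixpoint, start Z0 = {0, 1, 3, 6, 7}, keep only states in Sat with some successor in Z. Z1 = {3, 6, 7}; fixed.
Sat(EG ((AF busy) & (ack | busy))) = {3, 6, 7}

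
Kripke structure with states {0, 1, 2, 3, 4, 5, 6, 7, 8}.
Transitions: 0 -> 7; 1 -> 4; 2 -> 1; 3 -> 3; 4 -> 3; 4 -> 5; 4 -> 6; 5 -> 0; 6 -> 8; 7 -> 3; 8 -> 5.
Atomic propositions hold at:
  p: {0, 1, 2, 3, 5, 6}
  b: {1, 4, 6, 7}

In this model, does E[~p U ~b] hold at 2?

Yes

Sat(~p) = {4, 7, 8}
Sat(~b) = {0, 2, 3, 5, 8}
E[~p U ~b]: least fixpoint, start Z0 = Sat(~b) = {0, 2, 3, 5, 8}, add states in Sat(~p) with some successor in Z. Z1 = {0, 2, 3, 4, 5, 7, 8}; fixed.
Sat(E[~p U ~b]) = {0, 2, 3, 4, 5, 7, 8}
2 ∈ Sat(E[~p U ~b]) = {0, 2, 3, 4, 5, 7, 8}, so the formula holds at 2.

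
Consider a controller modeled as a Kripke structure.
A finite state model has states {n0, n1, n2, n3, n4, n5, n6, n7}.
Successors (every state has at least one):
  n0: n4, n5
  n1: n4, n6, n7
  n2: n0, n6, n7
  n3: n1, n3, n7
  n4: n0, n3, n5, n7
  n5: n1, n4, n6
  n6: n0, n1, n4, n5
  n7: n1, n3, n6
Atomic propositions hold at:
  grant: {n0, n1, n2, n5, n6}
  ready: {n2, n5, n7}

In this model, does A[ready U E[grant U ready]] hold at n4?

E[grant U ready]: least fixpoint, start Z0 = Sat(ready) = {n2, n5, n7}, add states in Sat(grant) with some successor in Z. Z1 = {n0, n1, n2, n5, n6, n7}; fixed.
Sat(E[grant U ready]) = {n0, n1, n2, n5, n6, n7}
A[ready U E[grant U ready]]: least fixpoint, start Z0 = Sat(E[grant U ready]) = {n0, n1, n2, n5, n6, n7}, add states in Sat(ready) with every successor in Z. Already a fixed point.
Sat(A[ready U E[grant U ready]]) = {n0, n1, n2, n5, n6, n7}
n4 ∉ Sat(A[ready U E[grant U ready]]) = {n0, n1, n2, n5, n6, n7}, so the formula does not hold at n4.

No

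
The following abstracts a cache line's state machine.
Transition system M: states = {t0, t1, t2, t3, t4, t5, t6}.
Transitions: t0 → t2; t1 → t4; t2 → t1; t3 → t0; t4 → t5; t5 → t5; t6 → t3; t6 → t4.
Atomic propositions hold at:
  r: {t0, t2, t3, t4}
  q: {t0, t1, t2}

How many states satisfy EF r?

6

EF r: least fixpoint, start Z0 = {t0, t2, t3, t4}, add states with some successor in Z. Z1 = {t0, t1, t2, t3, t4, t6}; fixed.
Sat(EF r) = {t0, t1, t2, t3, t4, t6}
|Sat(EF r)| = |{t0, t1, t2, t3, t4, t6}| = 6.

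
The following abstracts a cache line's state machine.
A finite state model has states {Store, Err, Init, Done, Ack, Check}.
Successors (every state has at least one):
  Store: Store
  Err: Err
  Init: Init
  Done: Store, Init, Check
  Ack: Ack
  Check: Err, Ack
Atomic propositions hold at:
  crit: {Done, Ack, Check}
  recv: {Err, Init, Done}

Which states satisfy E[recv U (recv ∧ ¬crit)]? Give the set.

Sat(¬crit) = {Store, Err, Init}
Sat(recv ∧ ¬crit) = {Err, Init}
E[recv U (recv ∧ ¬crit)]: least fixpoint, start Z0 = Sat((recv ∧ ¬crit)) = {Err, Init}, add states in Sat(recv) with some successor in Z. Z1 = {Err, Init, Done}; fixed.
Sat(E[recv U (recv ∧ ¬crit)]) = {Err, Init, Done}

{Err, Init, Done}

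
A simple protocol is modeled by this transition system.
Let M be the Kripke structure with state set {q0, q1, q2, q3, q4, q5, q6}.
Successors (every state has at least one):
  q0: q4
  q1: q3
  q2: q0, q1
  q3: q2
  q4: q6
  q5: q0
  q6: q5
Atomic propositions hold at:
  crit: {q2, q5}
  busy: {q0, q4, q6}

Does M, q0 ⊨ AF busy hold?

AF busy: least fixpoint, start Z0 = {q0, q4, q6}, add states with every successor in Z. Z1 = {q0, q4, q5, q6}; fixed.
Sat(AF busy) = {q0, q4, q5, q6}
q0 ∈ Sat(AF busy) = {q0, q4, q5, q6}, so the formula holds at q0.

Yes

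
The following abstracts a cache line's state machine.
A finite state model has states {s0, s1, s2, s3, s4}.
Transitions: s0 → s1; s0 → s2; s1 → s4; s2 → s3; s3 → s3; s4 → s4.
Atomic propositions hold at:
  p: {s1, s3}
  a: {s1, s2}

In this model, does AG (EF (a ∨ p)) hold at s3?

Yes

Sat(a ∨ p) = {s1, s2, s3}
EF (a ∨ p): least fixpoint, start Z0 = {s1, s2, s3}, add states with some successor in Z. Z1 = {s0, s1, s2, s3}; fixed.
Sat(EF (a ∨ p)) = {s0, s1, s2, s3}
AG (EF (a ∨ p)): greatest fixpoint, start Z0 = {s0, s1, s2, s3}, keep only states in Sat with every successor in Z. Z1 = {s0, s2, s3}; Z2 = {s2, s3}; fixed.
Sat(AG (EF (a ∨ p))) = {s2, s3}
s3 ∈ Sat(AG (EF (a ∨ p))) = {s2, s3}, so the formula holds at s3.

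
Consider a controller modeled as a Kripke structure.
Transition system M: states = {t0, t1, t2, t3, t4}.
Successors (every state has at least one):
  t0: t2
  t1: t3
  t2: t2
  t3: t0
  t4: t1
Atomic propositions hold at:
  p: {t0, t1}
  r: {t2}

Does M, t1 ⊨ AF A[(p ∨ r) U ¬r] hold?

Yes

Sat(p ∨ r) = {t0, t1, t2}
Sat(¬r) = {t0, t1, t3, t4}
A[(p ∨ r) U ¬r]: least fixpoint, start Z0 = Sat(¬r) = {t0, t1, t3, t4}, add states in Sat(p ∨ r) with every successor in Z. Already a fixed point.
Sat(A[(p ∨ r) U ¬r]) = {t0, t1, t3, t4}
AF A[(p ∨ r) U ¬r]: least fixpoint, start Z0 = {t0, t1, t3, t4}, add states with every successor in Z. Already a fixed point.
Sat(AF A[(p ∨ r) U ¬r]) = {t0, t1, t3, t4}
t1 ∈ Sat(AF A[(p ∨ r) U ¬r]) = {t0, t1, t3, t4}, so the formula holds at t1.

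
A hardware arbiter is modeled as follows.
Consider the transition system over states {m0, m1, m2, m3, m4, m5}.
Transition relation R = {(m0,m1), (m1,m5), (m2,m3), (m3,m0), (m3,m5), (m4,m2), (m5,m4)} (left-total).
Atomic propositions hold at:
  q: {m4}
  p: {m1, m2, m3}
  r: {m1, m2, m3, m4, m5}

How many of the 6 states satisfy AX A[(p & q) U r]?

5

Sat(p & q) = ∅
A[(p & q) U r]: least fixpoint, start Z0 = Sat(r) = {m1, m2, m3, m4, m5}, add states in Sat(p & q) with every successor in Z. Already a fixed point.
Sat(A[(p & q) U r]) = {m1, m2, m3, m4, m5}
Sat(AX A[(p & q) U r]) = {s : every successor in {m1, m2, m3, m4, m5}} = {m0, m1, m2, m4, m5}
|Sat(AX A[(p & q) U r])| = |{m0, m1, m2, m4, m5}| = 5.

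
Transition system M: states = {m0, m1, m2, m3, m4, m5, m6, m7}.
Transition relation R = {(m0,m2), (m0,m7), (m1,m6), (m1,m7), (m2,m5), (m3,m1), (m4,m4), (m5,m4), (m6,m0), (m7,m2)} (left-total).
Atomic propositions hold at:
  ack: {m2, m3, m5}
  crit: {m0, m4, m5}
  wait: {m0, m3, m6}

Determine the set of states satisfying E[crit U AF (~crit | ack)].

Sat(~crit) = {m1, m2, m3, m6, m7}
Sat(~crit | ack) = {m1, m2, m3, m5, m6, m7}
AF (~crit | ack): least fixpoint, start Z0 = {m1, m2, m3, m5, m6, m7}, add states with every successor in Z. Z1 = {m0, m1, m2, m3, m5, m6, m7}; fixed.
Sat(AF (~crit | ack)) = {m0, m1, m2, m3, m5, m6, m7}
E[crit U AF (~crit | ack)]: least fixpoint, start Z0 = Sat(AF (~crit | ack)) = {m0, m1, m2, m3, m5, m6, m7}, add states in Sat(crit) with some successor in Z. Already a fixed point.
Sat(E[crit U AF (~crit | ack)]) = {m0, m1, m2, m3, m5, m6, m7}

{m0, m1, m2, m3, m5, m6, m7}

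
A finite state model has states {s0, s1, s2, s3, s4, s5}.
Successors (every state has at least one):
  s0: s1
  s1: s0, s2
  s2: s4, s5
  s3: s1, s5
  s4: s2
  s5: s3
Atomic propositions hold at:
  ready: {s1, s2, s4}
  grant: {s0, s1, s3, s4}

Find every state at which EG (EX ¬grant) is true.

Sat(¬grant) = {s2, s5}
Sat(EX ¬grant) = {s : some successor in {s2, s5}} = {s1, s2, s3, s4}
EG (EX ¬grant): greatest fixpoint, start Z0 = {s1, s2, s3, s4}, keep only states in Sat with some successor in Z. Already a fixed point.
Sat(EG (EX ¬grant)) = {s1, s2, s3, s4}

{s1, s2, s3, s4}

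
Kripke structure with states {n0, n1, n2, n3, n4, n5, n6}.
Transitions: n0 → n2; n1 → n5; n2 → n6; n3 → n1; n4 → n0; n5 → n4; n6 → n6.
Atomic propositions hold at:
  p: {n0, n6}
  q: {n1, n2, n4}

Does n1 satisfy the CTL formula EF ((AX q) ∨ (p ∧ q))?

Sat(AX q) = {s : every successor in {n1, n2, n4}} = {n0, n3, n5}
Sat(p ∧ q) = ∅
Sat((AX q) ∨ (p ∧ q)) = {n0, n3, n5}
EF ((AX q) ∨ (p ∧ q)): least fixpoint, start Z0 = {n0, n3, n5}, add states with some successor in Z. Z1 = {n0, n1, n3, n4, n5}; fixed.
Sat(EF ((AX q) ∨ (p ∧ q))) = {n0, n1, n3, n4, n5}
n1 ∈ Sat(EF ((AX q) ∨ (p ∧ q))) = {n0, n1, n3, n4, n5}, so the formula holds at n1.

Yes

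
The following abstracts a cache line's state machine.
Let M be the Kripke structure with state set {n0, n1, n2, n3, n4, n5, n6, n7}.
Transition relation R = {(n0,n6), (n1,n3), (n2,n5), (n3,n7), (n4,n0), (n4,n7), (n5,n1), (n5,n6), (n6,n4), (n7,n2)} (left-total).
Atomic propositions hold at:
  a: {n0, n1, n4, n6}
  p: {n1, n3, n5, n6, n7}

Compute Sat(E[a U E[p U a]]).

E[p U a]: least fixpoint, start Z0 = Sat(a) = {n0, n1, n4, n6}, add states in Sat(p) with some successor in Z. Z1 = {n0, n1, n4, n5, n6}; fixed.
Sat(E[p U a]) = {n0, n1, n4, n5, n6}
E[a U E[p U a]]: least fixpoint, start Z0 = Sat(E[p U a]) = {n0, n1, n4, n5, n6}, add states in Sat(a) with some successor in Z. Already a fixed point.
Sat(E[a U E[p U a]]) = {n0, n1, n4, n5, n6}

{n0, n1, n4, n5, n6}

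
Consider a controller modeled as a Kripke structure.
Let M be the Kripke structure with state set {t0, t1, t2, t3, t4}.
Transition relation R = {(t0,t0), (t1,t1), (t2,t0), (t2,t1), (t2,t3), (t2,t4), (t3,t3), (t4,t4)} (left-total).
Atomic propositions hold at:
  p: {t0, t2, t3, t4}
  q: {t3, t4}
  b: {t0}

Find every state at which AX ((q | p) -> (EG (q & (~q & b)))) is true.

{t1}

Sat(q | p) = {t0, t2, t3, t4}
Sat(~q) = {t0, t1, t2}
Sat(~q & b) = {t0}
Sat(q & (~q & b)) = ∅
EG (q & (~q & b)): greatest fixpoint, start Z0 = ∅, keep only states in Sat with some successor in Z. Already a fixed point.
Sat(EG (q & (~q & b))) = ∅
Sat((q | p) -> (EG (q & (~q & b)))) = {t1}
Sat(AX ((q | p) -> (EG (q & (~q & b))))) = {s : every successor in {t1}} = {t1}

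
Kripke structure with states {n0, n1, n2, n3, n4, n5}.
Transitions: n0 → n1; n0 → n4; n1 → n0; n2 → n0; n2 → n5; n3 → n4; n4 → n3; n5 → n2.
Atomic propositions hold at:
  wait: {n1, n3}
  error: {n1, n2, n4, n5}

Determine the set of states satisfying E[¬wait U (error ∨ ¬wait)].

{n0, n1, n2, n4, n5}

Sat(¬wait) = {n0, n2, n4, n5}
Sat(error ∨ ¬wait) = {n0, n1, n2, n4, n5}
E[¬wait U (error ∨ ¬wait)]: least fixpoint, start Z0 = Sat((error ∨ ¬wait)) = {n0, n1, n2, n4, n5}, add states in Sat(¬wait) with some successor in Z. Already a fixed point.
Sat(E[¬wait U (error ∨ ¬wait)]) = {n0, n1, n2, n4, n5}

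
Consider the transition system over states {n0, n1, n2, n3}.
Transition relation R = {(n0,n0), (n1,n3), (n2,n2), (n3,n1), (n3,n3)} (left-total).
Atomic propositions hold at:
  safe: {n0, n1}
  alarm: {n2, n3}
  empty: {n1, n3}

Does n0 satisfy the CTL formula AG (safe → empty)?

No

Sat(safe → empty) = {n1, n2, n3}
AG (safe → empty): greatest fixpoint, start Z0 = {n1, n2, n3}, keep only states in Sat with every successor in Z. Already a fixed point.
Sat(AG (safe → empty)) = {n1, n2, n3}
n0 ∉ Sat(AG (safe → empty)) = {n1, n2, n3}, so the formula does not hold at n0.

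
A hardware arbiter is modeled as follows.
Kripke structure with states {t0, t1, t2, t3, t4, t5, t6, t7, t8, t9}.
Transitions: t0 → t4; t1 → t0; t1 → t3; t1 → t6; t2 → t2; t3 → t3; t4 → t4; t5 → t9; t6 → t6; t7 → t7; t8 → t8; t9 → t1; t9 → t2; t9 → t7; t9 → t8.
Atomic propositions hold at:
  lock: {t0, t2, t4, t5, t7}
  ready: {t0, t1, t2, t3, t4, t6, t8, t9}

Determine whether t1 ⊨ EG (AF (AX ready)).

Yes

Sat(AX ready) = {s : every successor in {t0, t1, t2, t3, t4, t6, t8, t9}} = {t0, t1, t2, t3, t4, t5, t6, t8}
AF (AX ready): least fixpoint, start Z0 = {t0, t1, t2, t3, t4, t5, t6, t8}, add states with every successor in Z. Already a fixed point.
Sat(AF (AX ready)) = {t0, t1, t2, t3, t4, t5, t6, t8}
EG (AF (AX ready)): greatest fixpoint, start Z0 = {t0, t1, t2, t3, t4, t5, t6, t8}, keep only states in Sat with some successor in Z. Z1 = {t0, t1, t2, t3, t4, t6, t8}; fixed.
Sat(EG (AF (AX ready))) = {t0, t1, t2, t3, t4, t6, t8}
t1 ∈ Sat(EG (AF (AX ready))) = {t0, t1, t2, t3, t4, t6, t8}, so the formula holds at t1.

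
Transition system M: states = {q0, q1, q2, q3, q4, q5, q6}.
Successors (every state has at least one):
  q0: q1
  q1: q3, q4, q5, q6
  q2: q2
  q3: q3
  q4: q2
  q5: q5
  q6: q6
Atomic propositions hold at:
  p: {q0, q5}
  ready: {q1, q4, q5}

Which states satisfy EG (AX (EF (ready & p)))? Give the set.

{q5}

Sat(ready & p) = {q5}
EF (ready & p): least fixpoint, start Z0 = {q5}, add states with some successor in Z. Z1 = {q1, q5}; Z2 = {q0, q1, q5}; fixed.
Sat(EF (ready & p)) = {q0, q1, q5}
Sat(AX (EF (ready & p))) = {s : every successor in {q0, q1, q5}} = {q0, q5}
EG (AX (EF (ready & p))): greatest fixpoint, start Z0 = {q0, q5}, keep only states in Sat with some successor in Z. Z1 = {q5}; fixed.
Sat(EG (AX (EF (ready & p)))) = {q5}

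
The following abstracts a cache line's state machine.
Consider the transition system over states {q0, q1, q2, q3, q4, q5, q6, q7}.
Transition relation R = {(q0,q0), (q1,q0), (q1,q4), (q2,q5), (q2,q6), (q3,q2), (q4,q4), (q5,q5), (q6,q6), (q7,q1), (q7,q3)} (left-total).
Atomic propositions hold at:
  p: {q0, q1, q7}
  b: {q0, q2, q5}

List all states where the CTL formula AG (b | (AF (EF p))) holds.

{q0, q5}

EF p: least fixpoint, start Z0 = {q0, q1, q7}, add states with some successor in Z. Already a fixed point.
Sat(EF p) = {q0, q1, q7}
AF (EF p): least fixpoint, start Z0 = {q0, q1, q7}, add states with every successor in Z. Already a fixed point.
Sat(AF (EF p)) = {q0, q1, q7}
Sat(b | (AF (EF p))) = {q0, q1, q2, q5, q7}
AG (b | (AF (EF p))): greatest fixpoint, start Z0 = {q0, q1, q2, q5, q7}, keep only states in Sat with every successor in Z. Z1 = {q0, q5}; fixed.
Sat(AG (b | (AF (EF p)))) = {q0, q5}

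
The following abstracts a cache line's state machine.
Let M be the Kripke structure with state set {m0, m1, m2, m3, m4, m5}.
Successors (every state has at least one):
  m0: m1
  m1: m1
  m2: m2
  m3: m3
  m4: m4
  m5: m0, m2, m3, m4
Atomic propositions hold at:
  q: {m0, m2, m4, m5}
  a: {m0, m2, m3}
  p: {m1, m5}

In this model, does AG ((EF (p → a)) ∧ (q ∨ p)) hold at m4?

Yes

Sat(p → a) = {m0, m2, m3, m4}
EF (p → a): least fixpoint, start Z0 = {m0, m2, m3, m4}, add states with some successor in Z. Z1 = {m0, m2, m3, m4, m5}; fixed.
Sat(EF (p → a)) = {m0, m2, m3, m4, m5}
Sat(q ∨ p) = {m0, m1, m2, m4, m5}
Sat((EF (p → a)) ∧ (q ∨ p)) = {m0, m2, m4, m5}
AG ((EF (p → a)) ∧ (q ∨ p)): greatest fixpoint, start Z0 = {m0, m2, m4, m5}, keep only states in Sat with every successor in Z. Z1 = {m2, m4}; fixed.
Sat(AG ((EF (p → a)) ∧ (q ∨ p))) = {m2, m4}
m4 ∈ Sat(AG ((EF (p → a)) ∧ (q ∨ p))) = {m2, m4}, so the formula holds at m4.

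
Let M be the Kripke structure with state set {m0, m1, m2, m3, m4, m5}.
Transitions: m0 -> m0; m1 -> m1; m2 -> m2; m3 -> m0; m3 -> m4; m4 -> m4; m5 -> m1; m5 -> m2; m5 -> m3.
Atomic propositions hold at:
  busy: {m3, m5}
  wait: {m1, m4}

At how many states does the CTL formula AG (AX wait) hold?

2

Sat(AX wait) = {s : every successor in {m1, m4}} = {m1, m4}
AG (AX wait): greatest fixpoint, start Z0 = {m1, m4}, keep only states in Sat with every successor in Z. Already a fixed point.
Sat(AG (AX wait)) = {m1, m4}
|Sat(AG (AX wait))| = |{m1, m4}| = 2.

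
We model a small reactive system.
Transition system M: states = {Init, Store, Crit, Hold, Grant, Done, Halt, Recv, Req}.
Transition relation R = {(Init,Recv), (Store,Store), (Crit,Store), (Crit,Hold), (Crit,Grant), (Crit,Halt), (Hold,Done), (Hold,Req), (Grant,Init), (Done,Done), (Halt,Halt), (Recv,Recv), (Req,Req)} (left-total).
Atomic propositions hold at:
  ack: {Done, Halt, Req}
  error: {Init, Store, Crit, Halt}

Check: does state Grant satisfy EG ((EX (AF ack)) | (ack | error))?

AF ack: least fixpoint, start Z0 = {Done, Halt, Req}, add states with every successor in Z. Z1 = {Hold, Done, Halt, Req}; fixed.
Sat(AF ack) = {Hold, Done, Halt, Req}
Sat(EX (AF ack)) = {s : some successor in {Hold, Done, Halt, Req}} = {Crit, Hold, Done, Halt, Req}
Sat(ack | error) = {Init, Store, Crit, Done, Halt, Req}
Sat((EX (AF ack)) | (ack | error)) = {Init, Store, Crit, Hold, Done, Halt, Req}
EG ((EX (AF ack)) | (ack | error)): greatest fixpoint, start Z0 = {Init, Store, Crit, Hold, Done, Halt, Req}, keep only states in Sat with some successor in Z. Z1 = {Store, Crit, Hold, Done, Halt, Req}; fixed.
Sat(EG ((EX (AF ack)) | (ack | error))) = {Store, Crit, Hold, Done, Halt, Req}
Grant ∉ Sat(EG ((EX (AF ack)) | (ack | error))) = {Store, Crit, Hold, Done, Halt, Req}, so the formula does not hold at Grant.

No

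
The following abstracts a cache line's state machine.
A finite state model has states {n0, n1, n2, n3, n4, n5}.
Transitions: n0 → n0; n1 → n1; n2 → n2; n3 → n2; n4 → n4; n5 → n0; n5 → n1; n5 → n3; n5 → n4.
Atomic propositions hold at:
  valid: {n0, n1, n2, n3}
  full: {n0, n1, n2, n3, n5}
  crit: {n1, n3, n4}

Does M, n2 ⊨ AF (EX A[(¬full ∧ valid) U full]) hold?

Sat(¬full) = {n4}
Sat(¬full ∧ valid) = ∅
A[(¬full ∧ valid) U full]: least fixpoint, start Z0 = Sat(full) = {n0, n1, n2, n3, n5}, add states in Sat(¬full ∧ valid) with every successor in Z. Already a fixed point.
Sat(A[(¬full ∧ valid) U full]) = {n0, n1, n2, n3, n5}
Sat(EX A[(¬full ∧ valid) U full]) = {s : some successor in {n0, n1, n2, n3, n5}} = {n0, n1, n2, n3, n5}
AF (EX A[(¬full ∧ valid) U full]): least fixpoint, start Z0 = {n0, n1, n2, n3, n5}, add states with every successor in Z. Already a fixed point.
Sat(AF (EX A[(¬full ∧ valid) U full])) = {n0, n1, n2, n3, n5}
n2 ∈ Sat(AF (EX A[(¬full ∧ valid) U full])) = {n0, n1, n2, n3, n5}, so the formula holds at n2.

Yes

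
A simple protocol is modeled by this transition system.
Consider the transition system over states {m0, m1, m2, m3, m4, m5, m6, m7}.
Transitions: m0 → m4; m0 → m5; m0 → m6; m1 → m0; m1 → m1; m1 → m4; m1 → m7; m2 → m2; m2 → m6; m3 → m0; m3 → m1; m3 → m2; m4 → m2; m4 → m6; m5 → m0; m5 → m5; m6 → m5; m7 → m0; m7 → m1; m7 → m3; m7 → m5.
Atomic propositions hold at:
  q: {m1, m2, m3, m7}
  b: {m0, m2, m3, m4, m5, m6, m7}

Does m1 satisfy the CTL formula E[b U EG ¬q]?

No

Sat(¬q) = {m0, m4, m5, m6}
EG ¬q: greatest fixpoint, start Z0 = {m0, m4, m5, m6}, keep only states in Sat with some successor in Z. Already a fixed point.
Sat(EG ¬q) = {m0, m4, m5, m6}
E[b U EG ¬q]: least fixpoint, start Z0 = Sat(EG ¬q) = {m0, m4, m5, m6}, add states in Sat(b) with some successor in Z. Z1 = {m0, m2, m3, m4, m5, m6, m7}; fixed.
Sat(E[b U EG ¬q]) = {m0, m2, m3, m4, m5, m6, m7}
m1 ∉ Sat(E[b U EG ¬q]) = {m0, m2, m3, m4, m5, m6, m7}, so the formula does not hold at m1.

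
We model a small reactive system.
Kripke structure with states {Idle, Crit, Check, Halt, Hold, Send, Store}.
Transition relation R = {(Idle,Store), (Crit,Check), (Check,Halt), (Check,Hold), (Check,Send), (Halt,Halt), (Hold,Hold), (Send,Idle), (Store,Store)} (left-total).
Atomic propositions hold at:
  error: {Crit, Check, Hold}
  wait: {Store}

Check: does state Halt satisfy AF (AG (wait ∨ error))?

No

Sat(wait ∨ error) = {Crit, Check, Hold, Store}
AG (wait ∨ error): greatest fixpoint, start Z0 = {Crit, Check, Hold, Store}, keep only states in Sat with every successor in Z. Z1 = {Crit, Hold, Store}; Z2 = {Hold, Store}; fixed.
Sat(AG (wait ∨ error)) = {Hold, Store}
AF (AG (wait ∨ error)): least fixpoint, start Z0 = {Hold, Store}, add states with every successor in Z. Z1 = {Idle, Hold, Store}; Z2 = {Idle, Hold, Send, Store}; fixed.
Sat(AF (AG (wait ∨ error))) = {Idle, Hold, Send, Store}
Halt ∉ Sat(AF (AG (wait ∨ error))) = {Idle, Hold, Send, Store}, so the formula does not hold at Halt.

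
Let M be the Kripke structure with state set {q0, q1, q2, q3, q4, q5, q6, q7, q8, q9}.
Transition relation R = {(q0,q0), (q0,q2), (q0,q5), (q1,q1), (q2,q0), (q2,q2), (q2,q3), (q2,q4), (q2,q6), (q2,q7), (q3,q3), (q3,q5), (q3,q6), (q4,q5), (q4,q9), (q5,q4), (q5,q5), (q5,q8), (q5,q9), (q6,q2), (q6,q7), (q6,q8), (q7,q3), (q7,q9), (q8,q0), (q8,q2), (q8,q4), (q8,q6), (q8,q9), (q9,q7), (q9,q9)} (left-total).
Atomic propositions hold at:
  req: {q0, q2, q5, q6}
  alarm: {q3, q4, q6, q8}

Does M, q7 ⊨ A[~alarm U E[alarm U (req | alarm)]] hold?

No

Sat(~alarm) = {q0, q1, q2, q5, q7, q9}
Sat(req | alarm) = {q0, q2, q3, q4, q5, q6, q8}
E[alarm U (req | alarm)]: least fixpoint, start Z0 = Sat((req | alarm)) = {q0, q2, q3, q4, q5, q6, q8}, add states in Sat(alarm) with some successor in Z. Already a fixed point.
Sat(E[alarm U (req | alarm)]) = {q0, q2, q3, q4, q5, q6, q8}
A[~alarm U E[alarm U (req | alarm)]]: least fixpoint, start Z0 = Sat(E[alarm U (req | alarm)]) = {q0, q2, q3, q4, q5, q6, q8}, add states in Sat(~alarm) with every successor in Z. Already a fixed point.
Sat(A[~alarm U E[alarm U (req | alarm)]]) = {q0, q2, q3, q4, q5, q6, q8}
q7 ∉ Sat(A[~alarm U E[alarm U (req | alarm)]]) = {q0, q2, q3, q4, q5, q6, q8}, so the formula does not hold at q7.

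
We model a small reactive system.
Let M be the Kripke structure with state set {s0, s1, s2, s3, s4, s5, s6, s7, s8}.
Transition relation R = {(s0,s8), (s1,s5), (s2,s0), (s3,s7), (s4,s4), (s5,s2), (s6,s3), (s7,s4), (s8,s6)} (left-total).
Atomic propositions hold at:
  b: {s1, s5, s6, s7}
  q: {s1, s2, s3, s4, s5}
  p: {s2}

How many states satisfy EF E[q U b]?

E[q U b]: least fixpoint, start Z0 = Sat(b) = {s1, s5, s6, s7}, add states in Sat(q) with some successor in Z. Z1 = {s1, s3, s5, s6, s7}; fixed.
Sat(E[q U b]) = {s1, s3, s5, s6, s7}
EF E[q U b]: least fixpoint, start Z0 = {s1, s3, s5, s6, s7}, add states with some successor in Z. Z1 = {s1, s3, s5, s6, s7, s8}; Z2 = {s0, s1, s3, s5, s6, s7, s8}; Z3 = {s0, s1, s2, s3, s5, s6, s7, s8}; fixed.
Sat(EF E[q U b]) = {s0, s1, s2, s3, s5, s6, s7, s8}
|Sat(EF E[q U b])| = |{s0, s1, s2, s3, s5, s6, s7, s8}| = 8.

8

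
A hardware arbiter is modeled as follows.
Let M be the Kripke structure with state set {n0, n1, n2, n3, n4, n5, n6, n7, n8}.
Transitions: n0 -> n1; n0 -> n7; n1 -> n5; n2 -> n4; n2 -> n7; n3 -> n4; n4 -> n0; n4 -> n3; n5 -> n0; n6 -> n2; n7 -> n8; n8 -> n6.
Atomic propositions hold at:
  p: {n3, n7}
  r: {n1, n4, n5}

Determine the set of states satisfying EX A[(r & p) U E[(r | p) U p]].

{n0, n2, n3, n4}

Sat(r & p) = ∅
Sat(r | p) = {n1, n3, n4, n5, n7}
E[(r | p) U p]: least fixpoint, start Z0 = Sat(p) = {n3, n7}, add states in Sat(r | p) with some successor in Z. Z1 = {n3, n4, n7}; fixed.
Sat(E[(r | p) U p]) = {n3, n4, n7}
A[(r & p) U E[(r | p) U p]]: least fixpoint, start Z0 = Sat(E[(r | p) U p]) = {n3, n4, n7}, add states in Sat(r & p) with every successor in Z. Already a fixed point.
Sat(A[(r & p) U E[(r | p) U p]]) = {n3, n4, n7}
Sat(EX A[(r & p) U E[(r | p) U p]]) = {s : some successor in {n3, n4, n7}} = {n0, n2, n3, n4}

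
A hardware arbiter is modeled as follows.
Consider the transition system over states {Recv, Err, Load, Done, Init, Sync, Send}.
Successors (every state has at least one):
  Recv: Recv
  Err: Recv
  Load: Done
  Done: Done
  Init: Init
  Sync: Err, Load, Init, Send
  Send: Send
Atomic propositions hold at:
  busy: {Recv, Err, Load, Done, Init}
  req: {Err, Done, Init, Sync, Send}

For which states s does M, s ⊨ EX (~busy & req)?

{Sync, Send}

Sat(~busy) = {Sync, Send}
Sat(~busy & req) = {Sync, Send}
Sat(EX (~busy & req)) = {s : some successor in {Sync, Send}} = {Sync, Send}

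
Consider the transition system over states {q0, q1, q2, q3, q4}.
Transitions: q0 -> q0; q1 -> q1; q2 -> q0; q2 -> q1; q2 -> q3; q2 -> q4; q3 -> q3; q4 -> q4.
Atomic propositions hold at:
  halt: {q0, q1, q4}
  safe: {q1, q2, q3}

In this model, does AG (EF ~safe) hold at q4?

Sat(~safe) = {q0, q4}
EF ~safe: least fixpoint, start Z0 = {q0, q4}, add states with some successor in Z. Z1 = {q0, q2, q4}; fixed.
Sat(EF ~safe) = {q0, q2, q4}
AG (EF ~safe): greatest fixpoint, start Z0 = {q0, q2, q4}, keep only states in Sat with every successor in Z. Z1 = {q0, q4}; fixed.
Sat(AG (EF ~safe)) = {q0, q4}
q4 ∈ Sat(AG (EF ~safe)) = {q0, q4}, so the formula holds at q4.

Yes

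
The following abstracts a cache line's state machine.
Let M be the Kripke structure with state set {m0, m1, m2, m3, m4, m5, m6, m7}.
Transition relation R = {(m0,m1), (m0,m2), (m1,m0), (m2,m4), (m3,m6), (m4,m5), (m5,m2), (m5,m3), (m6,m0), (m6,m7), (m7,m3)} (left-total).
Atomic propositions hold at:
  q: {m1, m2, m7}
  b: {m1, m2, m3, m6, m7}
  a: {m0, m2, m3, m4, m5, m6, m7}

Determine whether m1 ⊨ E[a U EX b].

Sat(EX b) = {s : some successor in {m1, m2, m3, m6, m7}} = {m0, m3, m5, m6, m7}
E[a U EX b]: least fixpoint, start Z0 = Sat(EX b) = {m0, m3, m5, m6, m7}, add states in Sat(a) with some successor in Z. Z1 = {m0, m3, m4, m5, m6, m7}; Z2 = {m0, m2, m3, m4, m5, m6, m7}; fixed.
Sat(E[a U EX b]) = {m0, m2, m3, m4, m5, m6, m7}
m1 ∉ Sat(E[a U EX b]) = {m0, m2, m3, m4, m5, m6, m7}, so the formula does not hold at m1.

No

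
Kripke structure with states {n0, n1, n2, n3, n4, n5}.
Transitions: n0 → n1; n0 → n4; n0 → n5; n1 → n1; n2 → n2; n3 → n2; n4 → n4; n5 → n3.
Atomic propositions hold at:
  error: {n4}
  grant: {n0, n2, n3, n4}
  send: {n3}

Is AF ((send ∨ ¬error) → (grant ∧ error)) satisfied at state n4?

Yes

Sat(¬error) = {n0, n1, n2, n3, n5}
Sat(send ∨ ¬error) = {n0, n1, n2, n3, n5}
Sat(grant ∧ error) = {n4}
Sat((send ∨ ¬error) → (grant ∧ error)) = {n4}
AF ((send ∨ ¬error) → (grant ∧ error)): least fixpoint, start Z0 = {n4}, add states with every successor in Z. Already a fixed point.
Sat(AF ((send ∨ ¬error) → (grant ∧ error))) = {n4}
n4 ∈ Sat(AF ((send ∨ ¬error) → (grant ∧ error))) = {n4}, so the formula holds at n4.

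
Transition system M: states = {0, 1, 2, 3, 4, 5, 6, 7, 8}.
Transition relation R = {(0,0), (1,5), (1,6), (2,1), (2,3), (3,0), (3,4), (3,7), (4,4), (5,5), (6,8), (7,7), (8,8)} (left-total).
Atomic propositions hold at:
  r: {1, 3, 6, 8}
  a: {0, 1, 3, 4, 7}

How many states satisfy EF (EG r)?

EG r: greatest fixpoint, start Z0 = {1, 3, 6, 8}, keep only states in Sat with some successor in Z. Z1 = {1, 6, 8}; fixed.
Sat(EG r) = {1, 6, 8}
EF (EG r): least fixpoint, start Z0 = {1, 6, 8}, add states with some successor in Z. Z1 = {1, 2, 6, 8}; fixed.
Sat(EF (EG r)) = {1, 2, 6, 8}
|Sat(EF (EG r))| = |{1, 2, 6, 8}| = 4.

4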